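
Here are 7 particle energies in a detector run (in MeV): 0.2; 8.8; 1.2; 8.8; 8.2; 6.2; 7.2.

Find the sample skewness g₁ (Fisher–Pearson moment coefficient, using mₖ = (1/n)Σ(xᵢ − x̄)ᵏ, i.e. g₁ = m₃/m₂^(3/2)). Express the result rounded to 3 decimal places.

-0.771

x̄ = (0.2 + 8.8 + 1.2 + 8.8 + 8.2 + 6.2 + 7.2) / 7 = 5.8000
deviations (xᵢ − x̄): -5.6000, 3.0000, -4.6000, 3.0000, 2.4000, 0.4000, 1.4000
Σ(xᵢ − x̄)² = 78.4000 ⇒ m₂ = 78.4000/7 = 11.20000
Σ(xᵢ − x̄)³ = -202.3200 ⇒ m₃ = -202.3200/7 = -28.90286
m₂^(3/2) = 11.20000^(1.5) = 37.48237
g₁ = m₃ / m₂^(3/2) = -28.90286 / 37.48237 ≈ -0.771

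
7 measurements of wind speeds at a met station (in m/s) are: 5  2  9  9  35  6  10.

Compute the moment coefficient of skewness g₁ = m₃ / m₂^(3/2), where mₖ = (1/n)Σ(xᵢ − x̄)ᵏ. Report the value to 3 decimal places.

1.762

x̄ = (5 + 2 + 9 + 9 + 35 + 6 + 10) / 7 = 10.8571
deviations (xᵢ − x̄): -5.8571, -8.8571, -1.8571, -1.8571, 24.1429, -4.8571, -0.8571
Σ(xᵢ − x̄)² = 726.8571 ⇒ m₂ = 726.8571/7 = 103.83673
Σ(xᵢ − x̄)³ = 13048.5306 ⇒ m₃ = 13048.5306/7 = 1864.07580
m₂^(3/2) = 103.83673^(1.5) = 1058.09956
g₁ = m₃ / m₂^(3/2) = 1864.07580 / 1058.09956 ≈ 1.762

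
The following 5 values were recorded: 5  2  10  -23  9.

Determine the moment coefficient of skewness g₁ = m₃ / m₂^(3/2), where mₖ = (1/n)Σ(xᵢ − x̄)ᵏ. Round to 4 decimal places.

-1.2996

x̄ = (5 + 2 + 10 - 23 + 9) / 5 = 0.6000
deviations (xᵢ − x̄): 4.4000, 1.4000, 9.4000, -23.6000, 8.4000
Σ(xᵢ − x̄)² = 737.2000 ⇒ m₂ = 737.2000/5 = 147.44000
Σ(xᵢ − x̄)³ = -11633.0400 ⇒ m₃ = -11633.0400/5 = -2326.60800
m₂^(3/2) = 147.44000^(1.5) = 1790.28834
g₁ = m₃ / m₂^(3/2) = -2326.60800 / 1790.28834 ≈ -1.2996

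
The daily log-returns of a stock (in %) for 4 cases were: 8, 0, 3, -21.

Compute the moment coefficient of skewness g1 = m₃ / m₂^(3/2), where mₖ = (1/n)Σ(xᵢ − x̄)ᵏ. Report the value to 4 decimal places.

-0.9233

x̄ = (8 + 0 + 3 - 21) / 4 = -2.5000
deviations (xᵢ − x̄): 10.5000, 2.5000, 5.5000, -18.5000
Σ(xᵢ − x̄)² = 489.0000 ⇒ m₂ = 489.0000/4 = 122.25000
Σ(xᵢ − x̄)³ = -4992.0000 ⇒ m₃ = -4992.0000/4 = -1248.00000
m₂^(3/2) = 122.25000^(1.5) = 1351.67818
g1 = m₃ / m₂^(3/2) = -1248.00000 / 1351.67818 ≈ -0.9233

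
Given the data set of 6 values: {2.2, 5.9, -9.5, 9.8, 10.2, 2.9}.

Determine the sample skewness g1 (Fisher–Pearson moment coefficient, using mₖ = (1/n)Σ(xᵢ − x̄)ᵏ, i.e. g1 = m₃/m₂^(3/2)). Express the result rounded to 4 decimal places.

x̄ = (2.2 + 5.9 - 9.5 + 9.8 + 10.2 + 2.9) / 6 = 3.5833
deviations (xᵢ − x̄): -1.3833, 2.3167, -13.0833, 6.2167, 6.6167, -0.6833
Σ(xᵢ − x̄)² = 261.3483 ⇒ m₂ = 261.3483/6 = 43.55806
Σ(xᵢ − x̄)³ = -1700.1196 ⇒ m₃ = -1700.1196/6 = -283.35326
m₂^(3/2) = 43.55806^(1.5) = 287.47675
g1 = m₃ / m₂^(3/2) = -283.35326 / 287.47675 ≈ -0.9857

-0.9857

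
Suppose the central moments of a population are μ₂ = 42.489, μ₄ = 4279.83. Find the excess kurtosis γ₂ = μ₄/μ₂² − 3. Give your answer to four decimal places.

-0.6293

μ₂² = 42.489² = 1805.31512
μ₄/μ₂² = 4279.83 / 1805.31512 = 2.37068
γ₂ = 2.37068 − 3 ≈ -0.6293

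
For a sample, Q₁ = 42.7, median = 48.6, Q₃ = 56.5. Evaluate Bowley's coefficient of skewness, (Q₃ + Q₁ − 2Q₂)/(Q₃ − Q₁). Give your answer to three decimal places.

numerator: Q₃ + Q₁ − 2Q₂ = 56.5 + 42.7 − 2×48.6 = 2.0000
denominator: Q₃ − Q₁ = 56.5 − 42.7 = 13.8000
Bowley skewness = 2.0000 / 13.8000 ≈ 0.145

0.145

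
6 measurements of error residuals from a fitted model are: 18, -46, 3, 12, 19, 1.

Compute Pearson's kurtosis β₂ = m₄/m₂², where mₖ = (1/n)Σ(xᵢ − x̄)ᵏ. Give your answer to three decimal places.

3.555

x̄ = 1.1667
Σ(xᵢ − x̄)² = 2946.8333 ⇒ m₂ = 491.13889
Σ(xᵢ − x̄)⁴ = 5144485.4861 ⇒ m₄ = 857414.24769
m₂² = 241217.40818
β₂ = m₄/m₂² = 857414.24769 / 241217.40818 ≈ 3.555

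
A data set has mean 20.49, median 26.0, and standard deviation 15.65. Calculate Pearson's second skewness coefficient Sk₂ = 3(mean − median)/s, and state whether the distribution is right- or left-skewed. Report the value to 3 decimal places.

-1.056, left-skewed

Sk₂ = 3(20.49 − 26.0) / 15.65 = 3 × -5.5100 / 15.65
    = -16.5300 / 15.65 ≈ -1.056
Sk₂ < 0 ⇒ mean < median ⇒ left-skewed (negative skew).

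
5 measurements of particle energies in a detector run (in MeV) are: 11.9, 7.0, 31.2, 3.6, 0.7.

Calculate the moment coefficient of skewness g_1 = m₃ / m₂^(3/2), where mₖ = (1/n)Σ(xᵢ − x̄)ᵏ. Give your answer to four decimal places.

x̄ = (11.9 + 7.0 + 31.2 + 3.6 + 0.7) / 5 = 10.8800
deviations (xᵢ − x̄): 1.0200, -3.8800, 20.3200, -7.2800, -10.1800
Σ(xᵢ − x̄)² = 585.6280 ⇒ m₂ = 585.6280/5 = 117.12560
Σ(xᵢ − x̄)³ = 6892.0207 ⇒ m₃ = 6892.0207/5 = 1378.40414
m₂^(3/2) = 117.12560^(1.5) = 1267.58690
g_1 = m₃ / m₂^(3/2) = 1378.40414 / 1267.58690 ≈ 1.0874

1.0874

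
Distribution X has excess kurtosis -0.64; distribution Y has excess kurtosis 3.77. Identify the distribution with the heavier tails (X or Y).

Y

Higher excess kurtosis ⇒ heavier tails relative to the normal distribution.
-0.64 vs 3.77: the larger is 3.77, so Y has heavier tails. (Y is leptokurtic — heavier-than-normal tails; the other is platykurtic.)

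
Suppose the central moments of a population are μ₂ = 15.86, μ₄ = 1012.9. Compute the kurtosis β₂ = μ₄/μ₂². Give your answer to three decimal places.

μ₂² = 15.86² = 251.53960
μ₄/μ₂² = 1012.9 / 251.53960 = 4.02680
β₂ ≈ 4.027

4.027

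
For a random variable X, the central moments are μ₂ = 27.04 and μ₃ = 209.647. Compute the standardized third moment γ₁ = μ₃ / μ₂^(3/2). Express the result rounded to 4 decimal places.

1.4910

σ = √μ₂ = √27.04 = 5.20000
σ³ = μ₂^(3/2) = 140.60800
γ₁ = μ₃/σ³ = 209.647 / 140.60800 ≈ 1.4910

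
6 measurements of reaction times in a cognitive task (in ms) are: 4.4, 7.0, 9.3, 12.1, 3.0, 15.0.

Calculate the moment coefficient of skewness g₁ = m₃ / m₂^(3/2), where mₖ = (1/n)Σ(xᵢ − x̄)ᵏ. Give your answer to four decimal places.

x̄ = (4.4 + 7.0 + 9.3 + 12.1 + 3.0 + 15.0) / 6 = 8.4667
deviations (xᵢ − x̄): -4.0667, -1.4667, 0.8333, 3.6333, -5.4667, 6.5333
Σ(xᵢ − x̄)² = 105.1533 ⇒ m₂ = 105.1533/6 = 17.52556
Σ(xᵢ − x̄)³ = 93.6376 ⇒ m₃ = 93.6376/6 = 15.60626
m₂^(3/2) = 17.52556^(1.5) = 73.36817
g₁ = m₃ / m₂^(3/2) = 15.60626 / 73.36817 ≈ 0.2127

0.2127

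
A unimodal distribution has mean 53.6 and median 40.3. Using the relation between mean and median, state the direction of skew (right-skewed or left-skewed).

mean − median = 53.6 − 40.3 = 13.3
mean > median ⇒ the longer tail is on the right ⇒ right-skewed (positively skewed).

right-skewed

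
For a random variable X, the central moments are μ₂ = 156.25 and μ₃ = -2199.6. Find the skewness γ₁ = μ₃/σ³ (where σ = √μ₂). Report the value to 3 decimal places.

σ = √μ₂ = √156.25 = 12.50000
σ³ = μ₂^(3/2) = 1953.12500
γ₁ = μ₃/σ³ = -2199.6 / 1953.12500 ≈ -1.126

-1.126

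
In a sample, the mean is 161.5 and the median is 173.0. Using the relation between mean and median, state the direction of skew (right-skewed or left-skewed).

left-skewed

mean − median = 161.5 − 173.0 = -11.5
mean < median ⇒ the longer tail is on the left ⇒ left-skewed (negatively skewed).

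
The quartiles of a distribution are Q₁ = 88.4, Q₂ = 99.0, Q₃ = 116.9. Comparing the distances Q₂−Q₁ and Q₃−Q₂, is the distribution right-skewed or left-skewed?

Q₂ − Q₁ = 10.6;  Q₃ − Q₂ = 17.9
Q₃ − Q₂ > Q₂ − Q₁ ⇒ the upper half is more spread out ⇒ right-skewed.

right-skewed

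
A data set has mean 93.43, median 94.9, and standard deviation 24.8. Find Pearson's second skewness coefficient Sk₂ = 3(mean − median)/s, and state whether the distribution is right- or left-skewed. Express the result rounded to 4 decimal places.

Sk₂ = 3(93.43 − 94.9) / 24.8 = 3 × -1.4700 / 24.8
    = -4.4100 / 24.8 ≈ -0.1778
Sk₂ < 0 ⇒ mean < median ⇒ left-skewed (negative skew).

-0.1778, left-skewed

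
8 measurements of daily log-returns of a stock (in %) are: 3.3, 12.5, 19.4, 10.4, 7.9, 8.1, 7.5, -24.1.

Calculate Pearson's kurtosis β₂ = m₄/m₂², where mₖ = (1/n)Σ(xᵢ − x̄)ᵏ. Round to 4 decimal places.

x̄ = 5.6250
Σ(xᵢ − x̄)² = 1163.6150 ⇒ m₂ = 145.45188
Σ(xᵢ − x̄)⁴ = 819570.9834 ⇒ m₄ = 102446.37292
m₂² = 21156.24794
β₂ = m₄/m₂² = 102446.37292 / 21156.24794 ≈ 4.8424

4.8424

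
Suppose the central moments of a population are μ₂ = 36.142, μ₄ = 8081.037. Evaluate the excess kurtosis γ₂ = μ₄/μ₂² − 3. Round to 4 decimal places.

μ₂² = 36.142² = 1306.24416
μ₄/μ₂² = 8081.037 / 1306.24416 = 6.18647
γ₂ = 6.18647 − 3 ≈ 3.1865

3.1865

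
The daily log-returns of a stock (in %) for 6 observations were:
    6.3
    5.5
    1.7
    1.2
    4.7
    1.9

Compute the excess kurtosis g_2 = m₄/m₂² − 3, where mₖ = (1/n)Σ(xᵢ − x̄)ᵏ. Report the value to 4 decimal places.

-1.7556

x̄ = 3.5500
Σ(xᵢ − x̄)² = 24.3550 ⇒ m₂ = 4.05917
Σ(xᵢ − x̄)⁴ = 123.0229 ⇒ m₄ = 20.50382
m₂² = 16.47683
g_2 = m₄/m₂² − 3 = 1.24440 − 3 ≈ -1.7556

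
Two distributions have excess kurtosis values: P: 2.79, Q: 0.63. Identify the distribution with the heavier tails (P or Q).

Higher excess kurtosis ⇒ heavier tails relative to the normal distribution.
2.79 vs 0.63: the larger is 2.79, so P has heavier tails.

P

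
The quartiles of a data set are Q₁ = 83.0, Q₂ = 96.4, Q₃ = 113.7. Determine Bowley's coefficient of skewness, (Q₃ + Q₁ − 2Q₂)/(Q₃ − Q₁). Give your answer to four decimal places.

numerator: Q₃ + Q₁ − 2Q₂ = 113.7 + 83.0 − 2×96.4 = 3.9000
denominator: Q₃ − Q₁ = 113.7 − 83.0 = 30.7000
Bowley skewness = 3.9000 / 30.7000 ≈ 0.1270

0.1270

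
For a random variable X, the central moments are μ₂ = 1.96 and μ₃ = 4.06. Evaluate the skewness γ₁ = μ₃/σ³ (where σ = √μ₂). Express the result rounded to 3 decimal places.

1.480

σ = √μ₂ = √1.96 = 1.40000
σ³ = μ₂^(3/2) = 2.74400
γ₁ = μ₃/σ³ = 4.06 / 2.74400 ≈ 1.480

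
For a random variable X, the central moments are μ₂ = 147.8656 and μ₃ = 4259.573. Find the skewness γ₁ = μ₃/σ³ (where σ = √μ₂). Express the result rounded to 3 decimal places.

2.369

σ = √μ₂ = √147.8656 = 12.16000
σ³ = μ₂^(3/2) = 1798.04570
γ₁ = μ₃/σ³ = 4259.573 / 1798.04570 ≈ 2.369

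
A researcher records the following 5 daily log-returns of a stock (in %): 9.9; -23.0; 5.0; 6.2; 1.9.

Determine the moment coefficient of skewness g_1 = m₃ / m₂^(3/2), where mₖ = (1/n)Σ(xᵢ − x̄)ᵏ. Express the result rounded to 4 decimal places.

-1.3240

x̄ = (9.9 - 23.0 + 5.0 + 6.2 + 1.9) / 5 = 0.0000
deviations (xᵢ − x̄): 9.9000, -23.0000, 5.0000, 6.2000, 1.9000
Σ(xᵢ − x̄)² = 694.0600 ⇒ m₂ = 694.0600/5 = 138.81200
Σ(xᵢ − x̄)³ = -10826.5140 ⇒ m₃ = -10826.5140/5 = -2165.30280
m₂^(3/2) = 138.81200^(1.5) = 1635.46222
g_1 = m₃ / m₂^(3/2) = -2165.30280 / 1635.46222 ≈ -1.3240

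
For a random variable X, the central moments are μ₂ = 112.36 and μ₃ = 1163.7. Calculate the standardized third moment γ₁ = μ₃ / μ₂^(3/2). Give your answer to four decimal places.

0.9771

σ = √μ₂ = √112.36 = 10.60000
σ³ = μ₂^(3/2) = 1191.01600
γ₁ = μ₃/σ³ = 1163.7 / 1191.01600 ≈ 0.9771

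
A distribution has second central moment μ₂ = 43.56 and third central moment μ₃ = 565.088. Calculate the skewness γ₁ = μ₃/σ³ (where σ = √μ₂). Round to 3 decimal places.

σ = √μ₂ = √43.56 = 6.60000
σ³ = μ₂^(3/2) = 287.49600
γ₁ = μ₃/σ³ = 565.088 / 287.49600 ≈ 1.966

1.966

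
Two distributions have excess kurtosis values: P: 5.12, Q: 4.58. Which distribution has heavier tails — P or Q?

P

Higher excess kurtosis ⇒ heavier tails relative to the normal distribution.
5.12 vs 4.58: the larger is 5.12, so P has heavier tails.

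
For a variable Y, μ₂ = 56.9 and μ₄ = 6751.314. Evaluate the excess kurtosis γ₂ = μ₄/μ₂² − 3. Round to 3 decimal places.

-0.915

μ₂² = 56.9² = 3237.61000
μ₄/μ₂² = 6751.314 / 3237.61000 = 2.08528
γ₂ = 2.08528 − 3 ≈ -0.915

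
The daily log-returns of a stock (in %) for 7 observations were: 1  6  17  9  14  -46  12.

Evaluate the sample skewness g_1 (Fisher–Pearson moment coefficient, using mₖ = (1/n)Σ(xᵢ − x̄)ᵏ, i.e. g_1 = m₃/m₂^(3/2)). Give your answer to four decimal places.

-1.7993

x̄ = (1 + 6 + 17 + 9 + 14 - 46 + 12) / 7 = 1.8571
deviations (xᵢ − x̄): -0.8571, 4.1429, 15.1429, 7.1429, 12.1429, -47.8571, 10.1429
Σ(xᵢ − x̄)² = 2838.8571 ⇒ m₂ = 2838.8571/7 = 405.55102
Σ(xᵢ − x̄)³ = -102866.3265 ⇒ m₃ = -102866.3265/7 = -14695.18950
m₂^(3/2) = 405.55102^(1.5) = 8167.10704
g_1 = m₃ / m₂^(3/2) = -14695.18950 / 8167.10704 ≈ -1.7993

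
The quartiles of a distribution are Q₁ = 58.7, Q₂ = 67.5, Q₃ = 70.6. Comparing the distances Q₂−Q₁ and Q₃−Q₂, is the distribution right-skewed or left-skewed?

left-skewed

Q₂ − Q₁ = 8.8;  Q₃ − Q₂ = 3.1
Q₂ − Q₁ > Q₃ − Q₂ ⇒ the lower half is more spread out ⇒ left-skewed.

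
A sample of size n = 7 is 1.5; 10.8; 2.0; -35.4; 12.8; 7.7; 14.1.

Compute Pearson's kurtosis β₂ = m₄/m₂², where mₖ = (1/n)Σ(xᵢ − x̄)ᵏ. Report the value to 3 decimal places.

x̄ = 1.9286
Σ(xᵢ − x̄)² = 1771.9543 ⇒ m₂ = 253.13633
Σ(xᵢ − x̄)⁴ = 1984844.0867 ⇒ m₄ = 283549.15524
m₂² = 64077.99981
β₂ = m₄/m₂² = 283549.15524 / 64077.99981 ≈ 4.425

4.425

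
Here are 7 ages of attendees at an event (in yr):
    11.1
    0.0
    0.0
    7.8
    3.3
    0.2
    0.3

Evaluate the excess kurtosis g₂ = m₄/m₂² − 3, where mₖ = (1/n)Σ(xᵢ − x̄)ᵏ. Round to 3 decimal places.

x̄ = 3.2429
Σ(xᵢ − x̄)² = 121.4571 ⇒ m₂ = 17.35102
Σ(xᵢ − x̄)⁴ = 4624.3726 ⇒ m₄ = 660.62466
m₂² = 301.05791
g₂ = m₄/m₂² − 3 = 2.19434 − 3 ≈ -0.806

-0.806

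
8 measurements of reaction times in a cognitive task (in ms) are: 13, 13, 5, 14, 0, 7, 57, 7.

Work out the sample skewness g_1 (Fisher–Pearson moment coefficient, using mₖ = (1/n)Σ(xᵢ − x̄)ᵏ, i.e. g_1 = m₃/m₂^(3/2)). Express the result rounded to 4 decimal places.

x̄ = (13 + 13 + 5 + 14 + 0 + 7 + 57 + 7) / 8 = 14.5000
deviations (xᵢ − x̄): -1.5000, -1.5000, -9.5000, -0.5000, -14.5000, -7.5000, 42.5000, -7.5000
Σ(xᵢ − x̄)² = 2224.0000 ⇒ m₂ = 2224.0000/8 = 278.00000
Σ(xᵢ − x̄)³ = 72009.0000 ⇒ m₃ = 72009.0000/8 = 9001.12500
m₂^(3/2) = 278.00000^(1.5) = 4635.18630
g_1 = m₃ / m₂^(3/2) = 9001.12500 / 4635.18630 ≈ 1.9419

1.9419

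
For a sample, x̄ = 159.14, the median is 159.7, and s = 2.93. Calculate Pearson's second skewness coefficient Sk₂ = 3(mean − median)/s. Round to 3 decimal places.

Sk₂ = 3(159.14 − 159.7) / 2.93 = 3 × -0.5600 / 2.93
    = -1.6800 / 2.93 ≈ -0.573

-0.573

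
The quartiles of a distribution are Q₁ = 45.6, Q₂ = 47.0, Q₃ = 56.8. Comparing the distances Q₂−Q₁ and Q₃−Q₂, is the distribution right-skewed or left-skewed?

Q₂ − Q₁ = 1.4;  Q₃ − Q₂ = 9.8
Q₃ − Q₂ > Q₂ − Q₁ ⇒ the upper half is more spread out ⇒ right-skewed.

right-skewed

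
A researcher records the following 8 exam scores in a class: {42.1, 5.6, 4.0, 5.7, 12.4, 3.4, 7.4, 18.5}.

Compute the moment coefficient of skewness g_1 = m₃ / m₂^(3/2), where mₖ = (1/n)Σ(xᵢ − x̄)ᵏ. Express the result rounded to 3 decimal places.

x̄ = (42.1 + 5.6 + 4.0 + 5.7 + 12.4 + 3.4 + 7.4 + 18.5) / 8 = 12.3875
deviations (xᵢ − x̄): 29.7125, -6.7875, -8.3875, -6.6875, 0.0125, -8.9875, -4.9875, 6.1125
Σ(xᵢ − x̄)² = 1186.9888 ⇒ m₂ = 1186.9888/8 = 148.37359
Σ(xᵢ − x̄)³ = 24407.6671 ⇒ m₃ = 24407.6671/8 = 3050.95839
m₂^(3/2) = 148.37359^(1.5) = 1807.31946
g_1 = m₃ / m₂^(3/2) = 3050.95839 / 1807.31946 ≈ 1.688

1.688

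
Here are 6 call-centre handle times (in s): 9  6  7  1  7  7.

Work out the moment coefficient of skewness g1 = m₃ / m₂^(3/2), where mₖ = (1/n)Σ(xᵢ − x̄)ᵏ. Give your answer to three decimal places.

-1.243

x̄ = (9 + 6 + 7 + 1 + 7 + 7) / 6 = 6.1667
deviations (xᵢ − x̄): 2.8333, -0.1667, 0.8333, -5.1667, 0.8333, 0.8333
Σ(xᵢ − x̄)² = 36.8333 ⇒ m₂ = 36.8333/6 = 6.13889
Σ(xᵢ − x̄)³ = -113.4444 ⇒ m₃ = -113.4444/6 = -18.90741
m₂^(3/2) = 6.13889^(1.5) = 15.21019
g1 = m₃ / m₂^(3/2) = -18.90741 / 15.21019 ≈ -1.243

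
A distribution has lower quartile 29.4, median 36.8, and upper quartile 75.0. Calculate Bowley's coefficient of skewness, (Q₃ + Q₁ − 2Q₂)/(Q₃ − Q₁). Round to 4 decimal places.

numerator: Q₃ + Q₁ − 2Q₂ = 75.0 + 29.4 − 2×36.8 = 30.8000
denominator: Q₃ − Q₁ = 75.0 − 29.4 = 45.6000
Bowley skewness = 30.8000 / 45.6000 ≈ 0.6754

0.6754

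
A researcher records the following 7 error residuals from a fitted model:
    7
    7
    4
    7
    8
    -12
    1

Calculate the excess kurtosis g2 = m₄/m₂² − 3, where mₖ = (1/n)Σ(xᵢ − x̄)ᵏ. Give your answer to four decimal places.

x̄ = 3.1429
Σ(xᵢ − x̄)² = 302.8571 ⇒ m₂ = 43.26531
Σ(xᵢ − x̄)⁴ = 53823.5219 ⇒ m₄ = 7689.07455
m₂² = 1871.88671
g2 = m₄/m₂² − 3 = 4.10766 − 3 ≈ 1.1077

1.1077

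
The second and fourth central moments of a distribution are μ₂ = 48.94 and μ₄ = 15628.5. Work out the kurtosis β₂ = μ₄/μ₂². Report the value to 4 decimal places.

6.5251

μ₂² = 48.94² = 2395.12360
μ₄/μ₂² = 15628.5 / 2395.12360 = 6.52513
β₂ ≈ 6.5251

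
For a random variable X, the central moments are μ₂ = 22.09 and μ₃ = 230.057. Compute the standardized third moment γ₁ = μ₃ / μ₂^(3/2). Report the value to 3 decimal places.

2.216

σ = √μ₂ = √22.09 = 4.70000
σ³ = μ₂^(3/2) = 103.82300
γ₁ = μ₃/σ³ = 230.057 / 103.82300 ≈ 2.216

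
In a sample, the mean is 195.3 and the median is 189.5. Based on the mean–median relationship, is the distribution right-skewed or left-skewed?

mean − median = 195.3 − 189.5 = 5.8
mean > median ⇒ the longer tail is on the right ⇒ right-skewed (positively skewed).

right-skewed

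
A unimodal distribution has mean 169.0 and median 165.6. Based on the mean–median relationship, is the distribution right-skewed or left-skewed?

mean − median = 169.0 − 165.6 = 3.4
mean > median ⇒ the longer tail is on the right ⇒ right-skewed (positively skewed).

right-skewed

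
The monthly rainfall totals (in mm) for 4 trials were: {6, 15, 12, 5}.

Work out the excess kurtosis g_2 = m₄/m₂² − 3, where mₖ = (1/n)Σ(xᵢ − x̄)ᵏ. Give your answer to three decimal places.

x̄ = 9.5000
Σ(xᵢ − x̄)² = 69.0000 ⇒ m₂ = 17.25000
Σ(xᵢ − x̄)⁴ = 1514.2500 ⇒ m₄ = 378.56250
m₂² = 297.56250
g_2 = m₄/m₂² − 3 = 1.27221 − 3 ≈ -1.728

-1.728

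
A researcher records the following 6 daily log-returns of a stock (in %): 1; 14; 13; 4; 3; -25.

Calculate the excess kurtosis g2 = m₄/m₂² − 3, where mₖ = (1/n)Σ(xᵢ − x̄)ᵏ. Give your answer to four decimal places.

0.2765

x̄ = 1.6667
Σ(xᵢ − x̄)² = 999.3333 ⇒ m₂ = 166.55556
Σ(xᵢ − x̄)⁴ = 545347.7778 ⇒ m₄ = 90891.29630
m₂² = 27740.75309
g2 = m₄/m₂² − 3 = 3.27645 − 3 ≈ 0.2765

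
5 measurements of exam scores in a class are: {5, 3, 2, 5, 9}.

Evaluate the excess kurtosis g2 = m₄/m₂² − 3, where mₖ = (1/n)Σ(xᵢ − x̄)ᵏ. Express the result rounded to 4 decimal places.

x̄ = 4.8000
Σ(xᵢ − x̄)² = 28.8000 ⇒ m₂ = 5.76000
Σ(xᵢ − x̄)⁴ = 383.1360 ⇒ m₄ = 76.62720
m₂² = 33.17760
g2 = m₄/m₂² − 3 = 2.30961 − 3 ≈ -0.6904

-0.6904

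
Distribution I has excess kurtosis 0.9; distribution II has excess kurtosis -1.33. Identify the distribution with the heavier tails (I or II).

Higher excess kurtosis ⇒ heavier tails relative to the normal distribution.
0.9 vs -1.33: the larger is 0.9, so I has heavier tails. (I is leptokurtic — heavier-than-normal tails; the other is platykurtic.)

I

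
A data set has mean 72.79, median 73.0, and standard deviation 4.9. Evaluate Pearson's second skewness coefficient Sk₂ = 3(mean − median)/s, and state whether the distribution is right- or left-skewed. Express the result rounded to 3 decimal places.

Sk₂ = 3(72.79 − 73.0) / 4.9 = 3 × -0.2100 / 4.9
    = -0.6300 / 4.9 ≈ -0.129
Sk₂ < 0 ⇒ mean < median ⇒ left-skewed (negative skew).

-0.129, left-skewed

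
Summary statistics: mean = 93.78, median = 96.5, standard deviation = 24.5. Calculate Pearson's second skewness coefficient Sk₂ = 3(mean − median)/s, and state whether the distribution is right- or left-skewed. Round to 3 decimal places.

-0.333, left-skewed

Sk₂ = 3(93.78 − 96.5) / 24.5 = 3 × -2.7200 / 24.5
    = -8.1600 / 24.5 ≈ -0.333
Sk₂ < 0 ⇒ mean < median ⇒ left-skewed (negative skew).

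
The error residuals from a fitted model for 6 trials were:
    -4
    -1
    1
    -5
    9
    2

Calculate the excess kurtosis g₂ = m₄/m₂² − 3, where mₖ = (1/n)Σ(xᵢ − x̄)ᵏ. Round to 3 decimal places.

-0.478

x̄ = 0.3333
Σ(xᵢ − x̄)² = 127.3333 ⇒ m₂ = 21.22222
Σ(xᵢ − x̄)⁴ = 6814.4444 ⇒ m₄ = 1135.74074
m₂² = 450.38272
g₂ = m₄/m₂² − 3 = 2.52172 − 3 ≈ -0.478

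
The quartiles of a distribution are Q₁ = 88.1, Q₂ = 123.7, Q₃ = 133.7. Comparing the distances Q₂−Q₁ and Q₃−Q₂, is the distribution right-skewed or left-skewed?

left-skewed

Q₂ − Q₁ = 35.6;  Q₃ − Q₂ = 10.0
Q₂ − Q₁ > Q₃ − Q₂ ⇒ the lower half is more spread out ⇒ left-skewed.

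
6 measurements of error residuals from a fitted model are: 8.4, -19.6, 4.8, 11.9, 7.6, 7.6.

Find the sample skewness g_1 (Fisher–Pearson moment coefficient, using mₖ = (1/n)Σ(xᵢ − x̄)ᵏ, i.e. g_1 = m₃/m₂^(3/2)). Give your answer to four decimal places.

-1.6306

x̄ = (8.4 - 19.6 + 4.8 + 11.9 + 7.6 + 7.6) / 6 = 3.4500
deviations (xᵢ − x̄): 4.9500, -23.0500, 1.3500, 8.4500, 4.1500, 4.1500
Σ(xᵢ − x̄)² = 663.4750 ⇒ m₂ = 663.4750/6 = 110.57917
Σ(xᵢ − x̄)³ = -11376.4770 ⇒ m₃ = -11376.4770/6 = -1896.07950
m₂^(3/2) = 110.57917^(1.5) = 1162.81324
g_1 = m₃ / m₂^(3/2) = -1896.07950 / 1162.81324 ≈ -1.6306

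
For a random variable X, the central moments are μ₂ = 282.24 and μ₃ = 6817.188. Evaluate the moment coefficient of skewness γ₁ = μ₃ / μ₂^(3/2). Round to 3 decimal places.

σ = √μ₂ = √282.24 = 16.80000
σ³ = μ₂^(3/2) = 4741.63200
γ₁ = μ₃/σ³ = 6817.188 / 4741.63200 ≈ 1.438

1.438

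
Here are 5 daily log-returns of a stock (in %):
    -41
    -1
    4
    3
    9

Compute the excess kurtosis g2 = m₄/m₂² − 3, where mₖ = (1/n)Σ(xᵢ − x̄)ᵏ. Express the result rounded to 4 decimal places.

x̄ = -5.2000
Σ(xᵢ − x̄)² = 1652.8000 ⇒ m₂ = 330.56000
Σ(xᵢ − x̄)⁴ = 1695256.0960 ⇒ m₄ = 339051.21920
m₂² = 109269.91360
g2 = m₄/m₂² − 3 = 3.10288 − 3 ≈ 0.1029

0.1029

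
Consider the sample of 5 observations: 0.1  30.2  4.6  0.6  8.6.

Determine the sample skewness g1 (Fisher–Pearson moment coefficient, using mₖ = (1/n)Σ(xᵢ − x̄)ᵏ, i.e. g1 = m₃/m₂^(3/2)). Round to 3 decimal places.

1.232

x̄ = (0.1 + 30.2 + 4.6 + 0.6 + 8.6) / 5 = 8.8200
deviations (xᵢ − x̄): -8.7200, 21.3800, -4.2200, -8.2200, -0.2200
Σ(xᵢ − x̄)² = 618.5680 ⇒ m₂ = 618.5680/5 = 123.71360
Σ(xᵢ − x̄)³ = 8479.2629 ⇒ m₃ = 8479.2629/5 = 1695.85258
m₂^(3/2) = 123.71360^(1.5) = 1376.02450
g1 = m₃ / m₂^(3/2) = 1695.85258 / 1376.02450 ≈ 1.232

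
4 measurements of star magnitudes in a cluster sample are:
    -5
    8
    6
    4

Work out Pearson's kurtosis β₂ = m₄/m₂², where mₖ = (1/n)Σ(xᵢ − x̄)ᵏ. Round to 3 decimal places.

2.133

x̄ = 3.2500
Σ(xᵢ − x̄)² = 98.7500 ⇒ m₂ = 24.68750
Σ(xᵢ − x̄)⁴ = 5199.0781 ⇒ m₄ = 1299.76953
m₂² = 609.47266
β₂ = m₄/m₂² = 1299.76953 / 609.47266 ≈ 2.133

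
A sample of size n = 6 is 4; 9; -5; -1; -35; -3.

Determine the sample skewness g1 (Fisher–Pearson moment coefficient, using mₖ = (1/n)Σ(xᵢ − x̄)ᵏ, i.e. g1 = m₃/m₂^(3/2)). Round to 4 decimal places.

x̄ = (4 + 9 - 5 - 1 - 35 - 3) / 6 = -5.1667
deviations (xᵢ − x̄): 9.1667, 14.1667, 0.1667, 4.1667, -29.8333, 2.1667
Σ(xᵢ − x̄)² = 1196.8333 ⇒ m₂ = 1196.8333/6 = 199.47222
Σ(xᵢ − x̄)³ = -22856.5556 ⇒ m₃ = -22856.5556/6 = -3809.42593
m₂^(3/2) = 199.47222^(1.5) = 2817.23866
g1 = m₃ / m₂^(3/2) = -3809.42593 / 2817.23866 ≈ -1.3522

-1.3522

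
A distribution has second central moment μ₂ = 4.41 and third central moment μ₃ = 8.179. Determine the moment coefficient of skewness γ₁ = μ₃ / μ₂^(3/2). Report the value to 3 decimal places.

0.883

σ = √μ₂ = √4.41 = 2.10000
σ³ = μ₂^(3/2) = 9.26100
γ₁ = μ₃/σ³ = 8.179 / 9.26100 ≈ 0.883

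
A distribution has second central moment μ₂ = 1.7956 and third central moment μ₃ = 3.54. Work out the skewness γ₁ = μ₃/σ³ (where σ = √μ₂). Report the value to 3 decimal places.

1.471

σ = √μ₂ = √1.7956 = 1.34000
σ³ = μ₂^(3/2) = 2.40610
γ₁ = μ₃/σ³ = 3.54 / 2.40610 ≈ 1.471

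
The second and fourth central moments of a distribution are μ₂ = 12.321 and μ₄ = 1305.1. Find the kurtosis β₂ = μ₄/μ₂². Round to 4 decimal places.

8.5971

μ₂² = 12.321² = 151.80704
μ₄/μ₂² = 1305.1 / 151.80704 = 8.59710
β₂ ≈ 8.5971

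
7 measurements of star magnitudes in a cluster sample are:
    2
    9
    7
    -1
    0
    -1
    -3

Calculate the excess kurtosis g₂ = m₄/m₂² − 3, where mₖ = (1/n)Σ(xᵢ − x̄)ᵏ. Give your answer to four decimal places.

-1.0809

x̄ = 1.8571
Σ(xᵢ − x̄)² = 120.8571 ⇒ m₂ = 17.26531
Σ(xᵢ − x̄)⁴ = 4004.3790 ⇒ m₄ = 572.05414
m₂² = 298.09080
g₂ = m₄/m₂² − 3 = 1.91906 − 3 ≈ -1.0809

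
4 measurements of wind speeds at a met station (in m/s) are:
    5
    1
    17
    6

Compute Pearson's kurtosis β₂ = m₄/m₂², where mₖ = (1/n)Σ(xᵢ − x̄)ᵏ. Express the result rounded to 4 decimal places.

2.1384

x̄ = 7.2500
Σ(xᵢ − x̄)² = 140.7500 ⇒ m₂ = 35.18750
Σ(xᵢ − x̄)⁴ = 10590.8281 ⇒ m₄ = 2647.70703
m₂² = 1238.16016
β₂ = m₄/m₂² = 2647.70703 / 1238.16016 ≈ 2.1384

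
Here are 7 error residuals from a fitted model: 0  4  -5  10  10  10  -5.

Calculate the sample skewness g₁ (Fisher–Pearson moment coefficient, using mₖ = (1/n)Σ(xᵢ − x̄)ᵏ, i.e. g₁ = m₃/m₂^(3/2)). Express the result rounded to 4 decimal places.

-0.2139

x̄ = (0 + 4 - 5 + 10 + 10 + 10 - 5) / 7 = 3.4286
deviations (xᵢ − x̄): -3.4286, 0.5714, -8.4286, 6.5714, 6.5714, 6.5714, -8.4286
Σ(xᵢ − x̄)² = 283.7143 ⇒ m₂ = 283.7143/7 = 40.53061
Σ(xᵢ − x̄)³ = -386.3265 ⇒ m₃ = -386.3265/7 = -55.18950
m₂^(3/2) = 40.53061^(1.5) = 258.03270
g₁ = m₃ / m₂^(3/2) = -55.18950 / 258.03270 ≈ -0.2139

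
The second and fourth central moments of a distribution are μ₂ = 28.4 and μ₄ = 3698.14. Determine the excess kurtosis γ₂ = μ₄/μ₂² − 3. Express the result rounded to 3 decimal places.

μ₂² = 28.4² = 806.56000
μ₄/μ₂² = 3698.14 / 806.56000 = 4.58508
γ₂ = 4.58508 − 3 ≈ 1.585

1.585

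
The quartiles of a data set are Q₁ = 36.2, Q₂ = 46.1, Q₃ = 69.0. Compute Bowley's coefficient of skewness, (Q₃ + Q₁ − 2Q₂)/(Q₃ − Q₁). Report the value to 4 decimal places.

numerator: Q₃ + Q₁ − 2Q₂ = 69.0 + 36.2 − 2×46.1 = 13.0000
denominator: Q₃ − Q₁ = 69.0 − 36.2 = 32.8000
Bowley skewness = 13.0000 / 32.8000 ≈ 0.3963

0.3963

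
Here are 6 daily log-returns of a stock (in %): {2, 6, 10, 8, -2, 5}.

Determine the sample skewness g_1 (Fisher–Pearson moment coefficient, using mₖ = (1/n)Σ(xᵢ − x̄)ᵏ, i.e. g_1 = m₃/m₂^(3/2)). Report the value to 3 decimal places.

x̄ = (2 + 6 + 10 + 8 - 2 + 5) / 6 = 4.8333
deviations (xᵢ − x̄): -2.8333, 1.1667, 5.1667, 3.1667, -6.8333, 0.1667
Σ(xᵢ − x̄)² = 92.8333 ⇒ m₂ = 92.8333/6 = 15.47222
Σ(xᵢ − x̄)³ = -170.5556 ⇒ m₃ = -170.5556/6 = -28.42593
m₂^(3/2) = 15.47222^(1.5) = 60.85959
g_1 = m₃ / m₂^(3/2) = -28.42593 / 60.85959 ≈ -0.467

-0.467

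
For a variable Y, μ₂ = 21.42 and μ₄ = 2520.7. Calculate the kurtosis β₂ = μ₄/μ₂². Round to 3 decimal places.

μ₂² = 21.42² = 458.81640
μ₄/μ₂² = 2520.7 / 458.81640 = 5.49392
β₂ ≈ 5.494

5.494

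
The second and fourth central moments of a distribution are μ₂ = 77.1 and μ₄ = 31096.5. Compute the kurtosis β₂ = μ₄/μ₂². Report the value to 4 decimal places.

μ₂² = 77.1² = 5944.41000
μ₄/μ₂² = 31096.5 / 5944.41000 = 5.23122
β₂ ≈ 5.2312

5.2312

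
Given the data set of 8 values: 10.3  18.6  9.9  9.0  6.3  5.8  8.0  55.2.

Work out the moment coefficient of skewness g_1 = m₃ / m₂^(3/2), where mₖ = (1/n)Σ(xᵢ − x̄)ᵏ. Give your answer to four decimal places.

x̄ = (10.3 + 18.6 + 9.9 + 9.0 + 6.3 + 5.8 + 8.0 + 55.2) / 8 = 15.3875
deviations (xᵢ − x̄): -5.0875, 3.2125, -5.4875, -6.3875, -9.0875, -9.5875, -7.3875, 39.8125
Σ(xᵢ − x̄)² = 1921.2288 ⇒ m₂ = 1921.2288/8 = 240.15359
Σ(xᵢ − x̄)³ = 60544.9051 ⇒ m₃ = 60544.9051/8 = 7568.11314
m₂^(3/2) = 240.15359^(1.5) = 3721.63378
g_1 = m₃ / m₂^(3/2) = 7568.11314 / 3721.63378 ≈ 2.0335

2.0335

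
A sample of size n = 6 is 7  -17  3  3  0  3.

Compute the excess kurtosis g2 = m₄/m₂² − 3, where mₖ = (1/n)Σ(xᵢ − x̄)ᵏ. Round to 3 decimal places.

x̄ = -0.1667
Σ(xᵢ − x̄)² = 364.8333 ⇒ m₂ = 60.80556
Σ(xᵢ − x̄)⁴ = 83233.1528 ⇒ m₄ = 13872.19213
m₂² = 3697.31559
g2 = m₄/m₂² − 3 = 3.75196 − 3 ≈ 0.752

0.752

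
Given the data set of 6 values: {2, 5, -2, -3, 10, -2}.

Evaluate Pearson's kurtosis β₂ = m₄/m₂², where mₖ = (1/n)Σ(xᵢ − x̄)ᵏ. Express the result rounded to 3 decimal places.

2.074

x̄ = 1.6667
Σ(xᵢ − x̄)² = 129.3333 ⇒ m₂ = 21.55556
Σ(xᵢ − x̄)⁴ = 5781.7778 ⇒ m₄ = 963.62963
m₂² = 464.64198
β₂ = m₄/m₂² = 963.62963 / 464.64198 ≈ 2.074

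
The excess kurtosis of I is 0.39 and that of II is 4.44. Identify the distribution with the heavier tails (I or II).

Higher excess kurtosis ⇒ heavier tails relative to the normal distribution.
0.39 vs 4.44: the larger is 4.44, so II has heavier tails.

II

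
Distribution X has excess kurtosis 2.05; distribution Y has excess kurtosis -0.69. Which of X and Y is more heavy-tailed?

Higher excess kurtosis ⇒ heavier tails relative to the normal distribution.
2.05 vs -0.69: the larger is 2.05, so X has heavier tails. (X is leptokurtic — heavier-than-normal tails; the other is platykurtic.)

X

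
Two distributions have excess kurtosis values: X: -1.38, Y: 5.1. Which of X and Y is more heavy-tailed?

Higher excess kurtosis ⇒ heavier tails relative to the normal distribution.
-1.38 vs 5.1: the larger is 5.1, so Y has heavier tails. (Y is leptokurtic — heavier-than-normal tails; the other is platykurtic.)

Y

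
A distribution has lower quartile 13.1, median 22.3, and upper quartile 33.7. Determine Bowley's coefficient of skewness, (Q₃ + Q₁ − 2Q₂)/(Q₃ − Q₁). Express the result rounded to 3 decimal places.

numerator: Q₃ + Q₁ − 2Q₂ = 33.7 + 13.1 − 2×22.3 = 2.2000
denominator: Q₃ − Q₁ = 33.7 − 13.1 = 20.6000
Bowley skewness = 2.2000 / 20.6000 ≈ 0.107

0.107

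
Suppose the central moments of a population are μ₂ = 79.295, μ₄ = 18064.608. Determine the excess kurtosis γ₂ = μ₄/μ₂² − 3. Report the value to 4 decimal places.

μ₂² = 79.295² = 6287.69703
μ₄/μ₂² = 18064.608 / 6287.69703 = 2.87301
γ₂ = 2.87301 − 3 ≈ -0.1270

-0.1270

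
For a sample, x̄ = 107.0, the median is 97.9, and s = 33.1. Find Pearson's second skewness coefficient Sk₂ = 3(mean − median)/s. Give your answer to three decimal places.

Sk₂ = 3(107.0 − 97.9) / 33.1 = 3 × 9.1000 / 33.1
    = 27.3000 / 33.1 ≈ 0.825

0.825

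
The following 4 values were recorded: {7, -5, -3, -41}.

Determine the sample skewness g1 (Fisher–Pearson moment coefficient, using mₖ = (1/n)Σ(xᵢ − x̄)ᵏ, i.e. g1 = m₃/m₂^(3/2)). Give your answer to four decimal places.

x̄ = (7 - 5 - 3 - 41) / 4 = -10.5000
deviations (xᵢ − x̄): 17.5000, 5.5000, 7.5000, -30.5000
Σ(xᵢ − x̄)² = 1323.0000 ⇒ m₂ = 1323.0000/4 = 330.75000
Σ(xᵢ − x̄)³ = -22425.0000 ⇒ m₃ = -22425.0000/4 = -5606.25000
m₂^(3/2) = 330.75000^(1.5) = 6015.19595
g1 = m₃ / m₂^(3/2) = -5606.25000 / 6015.19595 ≈ -0.9320

-0.9320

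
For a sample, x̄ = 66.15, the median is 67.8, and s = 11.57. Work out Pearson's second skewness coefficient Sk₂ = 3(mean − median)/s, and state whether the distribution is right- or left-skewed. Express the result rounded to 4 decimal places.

Sk₂ = 3(66.15 − 67.8) / 11.57 = 3 × -1.6500 / 11.57
    = -4.9500 / 11.57 ≈ -0.4278
Sk₂ < 0 ⇒ mean < median ⇒ left-skewed (negative skew).

-0.4278, left-skewed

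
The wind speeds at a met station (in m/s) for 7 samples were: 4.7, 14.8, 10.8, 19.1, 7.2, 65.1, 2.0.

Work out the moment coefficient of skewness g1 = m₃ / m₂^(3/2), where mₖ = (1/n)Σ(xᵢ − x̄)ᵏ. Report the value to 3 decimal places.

1.742

x̄ = (4.7 + 14.8 + 10.8 + 19.1 + 7.2 + 65.1 + 2.0) / 7 = 17.6714
deviations (xᵢ − x̄): -12.9714, -2.8714, -6.8714, 1.4286, -10.4714, 47.4286, -15.6714
Σ(xᵢ − x̄)² = 2830.4743 ⇒ m₂ = 2830.4743/7 = 404.35347
Σ(xᵢ − x̄)³ = 99164.3642 ⇒ m₃ = 99164.3642/7 = 14166.33775
m₂^(3/2) = 404.35347^(1.5) = 8130.95880
g1 = m₃ / m₂^(3/2) = 14166.33775 / 8130.95880 ≈ 1.742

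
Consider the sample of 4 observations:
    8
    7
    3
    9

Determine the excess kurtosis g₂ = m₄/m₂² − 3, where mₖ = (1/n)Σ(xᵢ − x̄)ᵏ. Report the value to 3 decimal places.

-0.902

x̄ = 6.7500
Σ(xᵢ − x̄)² = 20.7500 ⇒ m₂ = 5.18750
Σ(xᵢ − x̄)⁴ = 225.8281 ⇒ m₄ = 56.45703
m₂² = 26.91016
g₂ = m₄/m₂² − 3 = 2.09798 − 3 ≈ -0.902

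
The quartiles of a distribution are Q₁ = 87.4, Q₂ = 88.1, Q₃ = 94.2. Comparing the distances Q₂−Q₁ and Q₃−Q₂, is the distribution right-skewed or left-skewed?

Q₂ − Q₁ = 0.7;  Q₃ − Q₂ = 6.1
Q₃ − Q₂ > Q₂ − Q₁ ⇒ the upper half is more spread out ⇒ right-skewed.

right-skewed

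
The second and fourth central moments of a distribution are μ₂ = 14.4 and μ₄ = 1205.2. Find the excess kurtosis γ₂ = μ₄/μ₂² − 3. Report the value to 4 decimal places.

μ₂² = 14.4² = 207.36000
μ₄/μ₂² = 1205.2 / 207.36000 = 5.81211
γ₂ = 5.81211 − 3 ≈ 2.8121

2.8121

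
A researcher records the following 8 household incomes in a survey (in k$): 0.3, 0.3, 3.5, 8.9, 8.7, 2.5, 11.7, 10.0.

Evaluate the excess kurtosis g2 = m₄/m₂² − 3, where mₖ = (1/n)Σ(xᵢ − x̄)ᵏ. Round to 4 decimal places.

x̄ = 5.7375
Σ(xᵢ − x̄)² = 147.1188 ⇒ m₂ = 18.38984
Σ(xᵢ − x̄)⁴ = 3654.3338 ⇒ m₄ = 456.79173
m₂² = 338.18635
g2 = m₄/m₂² − 3 = 1.35071 − 3 ≈ -1.6493

-1.6493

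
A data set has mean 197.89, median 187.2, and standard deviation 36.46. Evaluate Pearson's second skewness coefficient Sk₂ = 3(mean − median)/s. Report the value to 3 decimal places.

0.880

Sk₂ = 3(197.89 − 187.2) / 36.46 = 3 × 10.6900 / 36.46
    = 32.0700 / 36.46 ≈ 0.880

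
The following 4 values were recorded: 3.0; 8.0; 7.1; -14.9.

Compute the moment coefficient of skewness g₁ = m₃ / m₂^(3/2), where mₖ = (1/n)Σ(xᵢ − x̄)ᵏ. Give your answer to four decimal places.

-1.0194

x̄ = (3.0 + 8.0 + 7.1 - 14.9) / 4 = 0.8000
deviations (xᵢ − x̄): 2.2000, 7.2000, 6.3000, -15.7000
Σ(xᵢ − x̄)² = 342.8600 ⇒ m₂ = 342.8600/4 = 85.71500
Σ(xᵢ − x̄)³ = -3235.9500 ⇒ m₃ = -3235.9500/4 = -808.98750
m₂^(3/2) = 85.71500^(1.5) = 793.57001
g₁ = m₃ / m₂^(3/2) = -808.98750 / 793.57001 ≈ -1.0194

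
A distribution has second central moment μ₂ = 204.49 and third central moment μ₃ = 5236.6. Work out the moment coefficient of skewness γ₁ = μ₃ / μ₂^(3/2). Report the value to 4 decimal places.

σ = √μ₂ = √204.49 = 14.30000
σ³ = μ₂^(3/2) = 2924.20700
γ₁ = μ₃/σ³ = 5236.6 / 2924.20700 ≈ 1.7908

1.7908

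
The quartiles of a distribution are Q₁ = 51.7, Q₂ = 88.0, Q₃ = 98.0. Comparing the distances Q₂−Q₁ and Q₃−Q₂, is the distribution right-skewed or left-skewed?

Q₂ − Q₁ = 36.3;  Q₃ − Q₂ = 10.0
Q₂ − Q₁ > Q₃ − Q₂ ⇒ the lower half is more spread out ⇒ left-skewed.

left-skewed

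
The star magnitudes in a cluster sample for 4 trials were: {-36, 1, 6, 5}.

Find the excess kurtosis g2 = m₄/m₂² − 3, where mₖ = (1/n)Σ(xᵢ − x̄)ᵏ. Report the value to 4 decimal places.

-0.6991

x̄ = -6.0000
Σ(xᵢ − x̄)² = 1214.0000 ⇒ m₂ = 303.50000
Σ(xᵢ − x̄)⁴ = 847778.0000 ⇒ m₄ = 211944.50000
m₂² = 92112.25000
g2 = m₄/m₂² − 3 = 2.30094 − 3 ≈ -0.6991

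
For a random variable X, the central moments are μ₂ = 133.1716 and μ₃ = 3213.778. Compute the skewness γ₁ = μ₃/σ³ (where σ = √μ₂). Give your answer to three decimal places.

σ = √μ₂ = √133.1716 = 11.54000
σ³ = μ₂^(3/2) = 1536.80026
γ₁ = μ₃/σ³ = 3213.778 / 1536.80026 ≈ 2.091

2.091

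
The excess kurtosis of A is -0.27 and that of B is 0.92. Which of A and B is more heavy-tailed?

B

Higher excess kurtosis ⇒ heavier tails relative to the normal distribution.
-0.27 vs 0.92: the larger is 0.92, so B has heavier tails. (B is leptokurtic — heavier-than-normal tails; the other is platykurtic.)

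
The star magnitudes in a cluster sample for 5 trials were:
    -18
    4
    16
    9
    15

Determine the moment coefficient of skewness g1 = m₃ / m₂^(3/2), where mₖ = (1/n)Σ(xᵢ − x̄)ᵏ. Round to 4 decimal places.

-1.0776

x̄ = (-18 + 4 + 16 + 9 + 15) / 5 = 5.2000
deviations (xᵢ − x̄): -23.2000, -1.2000, 10.8000, 3.8000, 9.8000
Σ(xᵢ − x̄)² = 766.8000 ⇒ m₂ = 766.8000/5 = 153.36000
Σ(xᵢ − x̄)³ = -10233.1200 ⇒ m₃ = -10233.1200/5 = -2046.62400
m₂^(3/2) = 153.36000^(1.5) = 1899.18884
g1 = m₃ / m₂^(3/2) = -2046.62400 / 1899.18884 ≈ -1.0776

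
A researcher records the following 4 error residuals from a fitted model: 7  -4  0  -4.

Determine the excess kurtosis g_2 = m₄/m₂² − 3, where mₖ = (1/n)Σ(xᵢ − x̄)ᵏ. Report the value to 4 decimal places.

x̄ = -0.2500
Σ(xᵢ − x̄)² = 80.7500 ⇒ m₂ = 20.18750
Σ(xᵢ − x̄)⁴ = 3158.3281 ⇒ m₄ = 789.58203
m₂² = 407.53516
g_2 = m₄/m₂² − 3 = 1.93746 − 3 ≈ -1.0625

-1.0625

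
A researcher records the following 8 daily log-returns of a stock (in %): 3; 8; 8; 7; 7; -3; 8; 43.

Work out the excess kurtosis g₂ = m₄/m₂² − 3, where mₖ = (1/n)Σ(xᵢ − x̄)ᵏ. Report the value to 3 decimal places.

x̄ = 10.1250
Σ(xᵢ − x̄)² = 1336.8750 ⇒ m₂ = 167.10938
Σ(xᵢ − x̄)⁴ = 1200558.8379 ⇒ m₄ = 150069.85474
m₂² = 27925.54321
g₂ = m₄/m₂² − 3 = 5.37393 − 3 ≈ 2.374

2.374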